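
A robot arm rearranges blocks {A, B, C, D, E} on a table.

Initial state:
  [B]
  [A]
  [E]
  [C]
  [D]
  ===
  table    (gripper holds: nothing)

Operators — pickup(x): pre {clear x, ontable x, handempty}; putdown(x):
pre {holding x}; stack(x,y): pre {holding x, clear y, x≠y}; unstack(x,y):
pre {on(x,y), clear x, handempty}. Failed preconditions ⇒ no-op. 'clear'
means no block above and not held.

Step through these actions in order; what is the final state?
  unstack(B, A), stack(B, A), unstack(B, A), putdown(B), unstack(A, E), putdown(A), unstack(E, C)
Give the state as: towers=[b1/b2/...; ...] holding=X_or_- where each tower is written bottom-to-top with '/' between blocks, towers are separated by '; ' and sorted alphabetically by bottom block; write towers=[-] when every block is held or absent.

step 1 (unstack(B, A)): towers=[D/C/E/A] holding=B
step 2 (stack(B, A)): towers=[D/C/E/A/B] holding=-
step 3 (unstack(B, A)): towers=[D/C/E/A] holding=B
step 4 (putdown(B)): towers=[B; D/C/E/A] holding=-
step 5 (unstack(A, E)): towers=[B; D/C/E] holding=A
step 6 (putdown(A)): towers=[A; B; D/C/E] holding=-
step 7 (unstack(E, C)): towers=[A; B; D/C] holding=E

towers=[A; B; D/C] holding=E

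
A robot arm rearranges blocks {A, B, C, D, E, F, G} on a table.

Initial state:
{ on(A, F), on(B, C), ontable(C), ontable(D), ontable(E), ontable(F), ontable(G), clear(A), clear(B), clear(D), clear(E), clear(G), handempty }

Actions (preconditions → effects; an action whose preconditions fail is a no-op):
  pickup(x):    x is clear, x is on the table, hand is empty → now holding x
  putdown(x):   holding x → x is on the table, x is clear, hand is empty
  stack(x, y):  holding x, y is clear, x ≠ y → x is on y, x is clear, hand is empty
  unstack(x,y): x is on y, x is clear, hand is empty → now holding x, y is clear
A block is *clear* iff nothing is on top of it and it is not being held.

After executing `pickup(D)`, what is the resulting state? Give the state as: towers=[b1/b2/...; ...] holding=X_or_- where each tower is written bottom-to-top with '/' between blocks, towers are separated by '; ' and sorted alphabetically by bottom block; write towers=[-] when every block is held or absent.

before: towers=[C/B; D; E; F/A; G] holding=-
pre[pickup(D)]: clear(D) ✓, ontable(D) ✓, handempty ✓
all met → apply pickup(D)
after:  towers=[C/B; E; F/A; G] holding=D

towers=[C/B; E; F/A; G] holding=D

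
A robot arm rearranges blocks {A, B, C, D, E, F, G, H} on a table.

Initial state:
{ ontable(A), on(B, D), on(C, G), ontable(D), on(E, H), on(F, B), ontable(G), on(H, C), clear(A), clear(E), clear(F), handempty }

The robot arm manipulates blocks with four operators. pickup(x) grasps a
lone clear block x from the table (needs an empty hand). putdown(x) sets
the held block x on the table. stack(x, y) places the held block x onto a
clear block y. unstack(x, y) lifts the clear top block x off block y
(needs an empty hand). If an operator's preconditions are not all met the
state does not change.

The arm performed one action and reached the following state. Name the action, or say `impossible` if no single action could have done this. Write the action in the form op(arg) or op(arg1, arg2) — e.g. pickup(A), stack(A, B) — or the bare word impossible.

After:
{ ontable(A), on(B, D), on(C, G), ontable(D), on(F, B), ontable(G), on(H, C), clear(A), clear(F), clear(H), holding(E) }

target: towers=[A; D/B/F; G/C/H] holding=E
         pickup(A) → towers=[D/B/F; G/C/H/E] holding=A
     unstack(E, H) → towers=[A; D/B/F; G/C/H] holding=E  ← match
     unstack(F, B) → towers=[A; D/B; G/C/H/E] holding=F

unstack(E, H)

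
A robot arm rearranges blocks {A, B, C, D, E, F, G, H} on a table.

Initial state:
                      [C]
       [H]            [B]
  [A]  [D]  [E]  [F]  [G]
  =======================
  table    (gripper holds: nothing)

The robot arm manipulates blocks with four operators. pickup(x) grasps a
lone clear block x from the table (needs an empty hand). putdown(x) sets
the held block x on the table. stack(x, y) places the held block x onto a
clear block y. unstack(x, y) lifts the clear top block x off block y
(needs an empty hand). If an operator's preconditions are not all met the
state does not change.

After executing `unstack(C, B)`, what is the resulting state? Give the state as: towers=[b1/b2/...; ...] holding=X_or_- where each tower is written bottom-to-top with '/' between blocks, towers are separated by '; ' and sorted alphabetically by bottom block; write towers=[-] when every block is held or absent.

before: towers=[A; D/H; E; F; G/B/C] holding=-
pre[unstack(C, B)]: on(C,B) ok, clear(C) ok, handempty ok
all met → apply unstack(C, B)
after:  towers=[A; D/H; E; F; G/B] holding=C

towers=[A; D/H; E; F; G/B] holding=C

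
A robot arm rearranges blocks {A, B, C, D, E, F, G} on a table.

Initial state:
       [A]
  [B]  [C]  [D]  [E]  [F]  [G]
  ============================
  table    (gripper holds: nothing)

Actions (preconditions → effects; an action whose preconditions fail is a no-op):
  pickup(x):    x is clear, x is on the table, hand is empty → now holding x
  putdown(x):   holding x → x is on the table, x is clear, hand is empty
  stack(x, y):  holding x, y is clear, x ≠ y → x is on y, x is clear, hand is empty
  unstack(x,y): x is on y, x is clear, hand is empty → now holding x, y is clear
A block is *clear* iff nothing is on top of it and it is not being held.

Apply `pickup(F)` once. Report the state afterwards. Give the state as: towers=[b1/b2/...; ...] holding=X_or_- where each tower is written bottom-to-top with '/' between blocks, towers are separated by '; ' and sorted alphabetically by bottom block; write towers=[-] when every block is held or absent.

towers=[B; C/A; D; E; G] holding=F

before: towers=[B; C/A; D; E; F; G] holding=-
pre[pickup(F)]: clear(F) ✓, ontable(F) ✓, handempty ✓
all met → apply pickup(F)
after:  towers=[B; C/A; D; E; G] holding=F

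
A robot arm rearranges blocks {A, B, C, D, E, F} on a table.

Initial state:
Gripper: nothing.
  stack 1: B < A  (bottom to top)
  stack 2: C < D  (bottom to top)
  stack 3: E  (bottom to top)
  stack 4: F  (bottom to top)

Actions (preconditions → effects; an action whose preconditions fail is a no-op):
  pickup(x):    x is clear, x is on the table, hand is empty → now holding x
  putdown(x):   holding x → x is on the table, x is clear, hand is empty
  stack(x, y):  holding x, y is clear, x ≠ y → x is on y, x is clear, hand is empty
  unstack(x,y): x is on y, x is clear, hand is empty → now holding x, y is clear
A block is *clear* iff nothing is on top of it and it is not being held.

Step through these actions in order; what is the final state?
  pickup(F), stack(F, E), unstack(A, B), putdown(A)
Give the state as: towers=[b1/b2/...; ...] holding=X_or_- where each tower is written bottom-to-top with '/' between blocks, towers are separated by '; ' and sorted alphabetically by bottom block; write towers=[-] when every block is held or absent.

step 1 (pickup(F)): towers=[B/A; C/D; E] holding=F
step 2 (stack(F, E)): towers=[B/A; C/D; E/F] holding=-
step 3 (unstack(A, B)): towers=[B; C/D; E/F] holding=A
step 4 (putdown(A)): towers=[A; B; C/D; E/F] holding=-

towers=[A; B; C/D; E/F] holding=-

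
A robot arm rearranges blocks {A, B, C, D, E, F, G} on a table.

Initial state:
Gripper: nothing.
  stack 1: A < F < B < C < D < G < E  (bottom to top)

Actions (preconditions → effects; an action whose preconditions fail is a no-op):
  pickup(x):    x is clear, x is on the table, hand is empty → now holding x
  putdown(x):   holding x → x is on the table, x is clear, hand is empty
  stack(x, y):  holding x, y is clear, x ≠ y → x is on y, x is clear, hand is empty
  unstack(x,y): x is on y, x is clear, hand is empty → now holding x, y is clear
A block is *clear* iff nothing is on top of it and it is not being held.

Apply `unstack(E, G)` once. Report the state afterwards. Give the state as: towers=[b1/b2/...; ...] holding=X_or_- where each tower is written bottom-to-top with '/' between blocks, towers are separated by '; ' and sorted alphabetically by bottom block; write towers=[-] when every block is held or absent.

towers=[A/F/B/C/D/G] holding=E

before: towers=[A/F/B/C/D/G/E] holding=-
pre[unstack(E, G)]: on(E,G) ✓, clear(E) ✓, handempty ✓
all met → apply unstack(E, G)
after:  towers=[A/F/B/C/D/G] holding=E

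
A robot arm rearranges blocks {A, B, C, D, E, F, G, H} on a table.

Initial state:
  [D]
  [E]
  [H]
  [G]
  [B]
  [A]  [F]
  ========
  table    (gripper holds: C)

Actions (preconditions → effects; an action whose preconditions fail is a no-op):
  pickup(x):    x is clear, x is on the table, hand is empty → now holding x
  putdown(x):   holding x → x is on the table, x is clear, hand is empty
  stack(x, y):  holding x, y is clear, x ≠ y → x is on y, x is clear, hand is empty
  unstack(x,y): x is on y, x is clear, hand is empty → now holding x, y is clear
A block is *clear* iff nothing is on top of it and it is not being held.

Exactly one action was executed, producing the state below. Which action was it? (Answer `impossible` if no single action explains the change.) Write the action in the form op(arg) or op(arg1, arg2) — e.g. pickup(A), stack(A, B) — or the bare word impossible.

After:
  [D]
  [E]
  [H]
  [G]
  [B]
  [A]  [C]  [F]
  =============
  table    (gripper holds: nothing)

target: towers=[A/B/G/H/E/D; C; F] holding=-
        putdown(C) → towers=[A/B/G/H/E/D; C; F] holding=-  ← match
       stack(C, F) → towers=[A/B/G/H/E/D; F/C] holding=-
       stack(C, D) → towers=[A/B/G/H/E/D/C; F] holding=-

putdown(C)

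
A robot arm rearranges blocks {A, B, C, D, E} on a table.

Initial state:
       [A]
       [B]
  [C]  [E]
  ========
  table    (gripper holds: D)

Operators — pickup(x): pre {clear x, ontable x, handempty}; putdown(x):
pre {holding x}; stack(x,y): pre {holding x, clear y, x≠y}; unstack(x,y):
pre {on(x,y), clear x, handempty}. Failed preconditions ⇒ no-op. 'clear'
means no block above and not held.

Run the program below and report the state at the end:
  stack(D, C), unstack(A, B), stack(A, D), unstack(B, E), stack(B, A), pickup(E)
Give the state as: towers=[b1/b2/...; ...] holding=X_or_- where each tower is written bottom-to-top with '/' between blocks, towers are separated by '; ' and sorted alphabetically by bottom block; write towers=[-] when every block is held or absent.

step 1 (stack(D, C)): towers=[C/D; E/B/A] holding=-
step 2 (unstack(A, B)): towers=[C/D; E/B] holding=A
step 3 (stack(A, D)): towers=[C/D/A; E/B] holding=-
step 4 (unstack(B, E)): towers=[C/D/A; E] holding=B
step 5 (stack(B, A)): towers=[C/D/A/B; E] holding=-
step 6 (pickup(E)): towers=[C/D/A/B] holding=E

towers=[C/D/A/B] holding=E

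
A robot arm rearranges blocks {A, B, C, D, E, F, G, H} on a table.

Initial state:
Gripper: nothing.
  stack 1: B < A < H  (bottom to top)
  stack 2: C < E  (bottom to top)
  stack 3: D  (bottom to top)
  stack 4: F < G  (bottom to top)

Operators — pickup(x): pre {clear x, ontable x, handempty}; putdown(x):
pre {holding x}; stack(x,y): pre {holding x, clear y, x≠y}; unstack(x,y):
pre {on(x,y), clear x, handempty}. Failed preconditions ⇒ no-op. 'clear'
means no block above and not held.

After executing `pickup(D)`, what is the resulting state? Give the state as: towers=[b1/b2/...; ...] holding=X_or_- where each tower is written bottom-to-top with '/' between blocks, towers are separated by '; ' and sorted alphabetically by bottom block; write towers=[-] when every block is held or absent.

towers=[B/A/H; C/E; F/G] holding=D

before: towers=[B/A/H; C/E; D; F/G] holding=-
pre[pickup(D)]: clear(D) yes, ontable(D) yes, handempty yes
all met → apply pickup(D)
after:  towers=[B/A/H; C/E; F/G] holding=D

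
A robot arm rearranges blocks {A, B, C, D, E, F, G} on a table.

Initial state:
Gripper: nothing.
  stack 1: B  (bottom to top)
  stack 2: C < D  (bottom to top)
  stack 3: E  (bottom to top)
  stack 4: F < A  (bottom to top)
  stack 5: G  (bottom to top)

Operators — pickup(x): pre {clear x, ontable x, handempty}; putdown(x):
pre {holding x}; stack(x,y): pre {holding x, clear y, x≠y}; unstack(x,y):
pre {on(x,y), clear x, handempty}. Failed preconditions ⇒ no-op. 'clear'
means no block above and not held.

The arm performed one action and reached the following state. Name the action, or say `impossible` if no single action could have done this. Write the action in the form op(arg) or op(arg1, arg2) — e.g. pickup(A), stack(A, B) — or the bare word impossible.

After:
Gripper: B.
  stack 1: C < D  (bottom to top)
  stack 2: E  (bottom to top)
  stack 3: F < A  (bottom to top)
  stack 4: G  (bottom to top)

pickup(B)

target: towers=[C/D; E; F/A; G] holding=B
         pickup(B) → towers=[C/D; E; F/A; G] holding=B  ← match
         pickup(G) → towers=[B; C/D; E; F/A] holding=G
     unstack(D, C) → towers=[B; C; E; F/A; G] holding=D
     unstack(A, F) → towers=[B; C/D; E; F; G] holding=A
         pickup(E) → towers=[B; C/D; F/A; G] holding=E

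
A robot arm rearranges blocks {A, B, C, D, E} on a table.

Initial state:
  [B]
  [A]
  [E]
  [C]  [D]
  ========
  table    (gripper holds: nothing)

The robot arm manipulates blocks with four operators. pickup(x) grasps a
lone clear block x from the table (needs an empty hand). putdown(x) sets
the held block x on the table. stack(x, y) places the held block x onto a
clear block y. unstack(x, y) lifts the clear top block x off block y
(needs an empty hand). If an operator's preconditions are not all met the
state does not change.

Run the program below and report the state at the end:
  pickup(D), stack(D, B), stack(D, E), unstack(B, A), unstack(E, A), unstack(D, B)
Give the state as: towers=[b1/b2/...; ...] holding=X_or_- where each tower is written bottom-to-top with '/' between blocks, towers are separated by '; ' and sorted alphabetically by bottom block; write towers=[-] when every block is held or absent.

step 1 (pickup(D)): towers=[C/E/A/B] holding=D
step 2 (stack(D, B)): towers=[C/E/A/B/D] holding=-
step 3 (stack(D, E)) [no-op]: towers=[C/E/A/B/D] holding=-
step 4 (unstack(B, A)) [no-op]: towers=[C/E/A/B/D] holding=-
step 5 (unstack(E, A)) [no-op]: towers=[C/E/A/B/D] holding=-
step 6 (unstack(D, B)): towers=[C/E/A/B] holding=D

towers=[C/E/A/B] holding=D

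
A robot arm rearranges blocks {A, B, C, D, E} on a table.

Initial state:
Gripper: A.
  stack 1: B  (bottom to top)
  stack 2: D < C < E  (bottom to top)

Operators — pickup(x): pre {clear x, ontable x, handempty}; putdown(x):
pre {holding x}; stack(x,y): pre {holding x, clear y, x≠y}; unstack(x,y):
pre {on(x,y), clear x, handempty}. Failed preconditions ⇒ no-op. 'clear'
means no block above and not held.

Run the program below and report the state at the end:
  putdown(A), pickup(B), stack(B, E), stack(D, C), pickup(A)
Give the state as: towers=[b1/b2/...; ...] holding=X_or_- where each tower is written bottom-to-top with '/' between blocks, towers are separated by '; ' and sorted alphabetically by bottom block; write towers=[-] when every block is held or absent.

towers=[D/C/E/B] holding=A

step 1 (putdown(A)): towers=[A; B; D/C/E] holding=-
step 2 (pickup(B)): towers=[A; D/C/E] holding=B
step 3 (stack(B, E)): towers=[A; D/C/E/B] holding=-
step 4 (stack(D, C)) [no-op]: towers=[A; D/C/E/B] holding=-
step 5 (pickup(A)): towers=[D/C/E/B] holding=A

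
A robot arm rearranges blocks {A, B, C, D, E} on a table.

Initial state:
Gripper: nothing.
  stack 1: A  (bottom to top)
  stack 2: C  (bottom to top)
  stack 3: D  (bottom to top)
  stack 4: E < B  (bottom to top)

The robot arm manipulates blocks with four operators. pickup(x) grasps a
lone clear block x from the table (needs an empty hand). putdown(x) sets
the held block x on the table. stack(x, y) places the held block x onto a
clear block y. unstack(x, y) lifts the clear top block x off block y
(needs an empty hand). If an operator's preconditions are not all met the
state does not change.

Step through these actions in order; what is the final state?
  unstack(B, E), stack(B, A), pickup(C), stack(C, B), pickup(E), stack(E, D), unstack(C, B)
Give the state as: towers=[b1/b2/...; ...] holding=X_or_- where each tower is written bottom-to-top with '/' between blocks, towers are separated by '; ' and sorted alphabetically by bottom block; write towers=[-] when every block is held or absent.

towers=[A/B; D/E] holding=C

step 1 (unstack(B, E)): towers=[A; C; D; E] holding=B
step 2 (stack(B, A)): towers=[A/B; C; D; E] holding=-
step 3 (pickup(C)): towers=[A/B; D; E] holding=C
step 4 (stack(C, B)): towers=[A/B/C; D; E] holding=-
step 5 (pickup(E)): towers=[A/B/C; D] holding=E
step 6 (stack(E, D)): towers=[A/B/C; D/E] holding=-
step 7 (unstack(C, B)): towers=[A/B; D/E] holding=C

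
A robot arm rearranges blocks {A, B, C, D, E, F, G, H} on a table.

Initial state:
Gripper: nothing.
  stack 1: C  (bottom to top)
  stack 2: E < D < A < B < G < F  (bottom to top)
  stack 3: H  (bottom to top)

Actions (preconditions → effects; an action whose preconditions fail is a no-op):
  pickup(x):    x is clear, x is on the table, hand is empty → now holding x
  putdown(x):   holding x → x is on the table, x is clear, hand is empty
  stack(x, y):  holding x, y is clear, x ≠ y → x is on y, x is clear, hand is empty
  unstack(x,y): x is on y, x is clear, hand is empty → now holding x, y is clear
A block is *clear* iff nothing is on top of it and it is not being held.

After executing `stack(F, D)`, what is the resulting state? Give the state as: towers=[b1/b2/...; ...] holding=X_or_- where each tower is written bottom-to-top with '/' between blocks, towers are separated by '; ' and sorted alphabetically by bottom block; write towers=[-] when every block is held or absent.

towers=[C; E/D/A/B/G/F; H] holding=-

before: towers=[C; E/D/A/B/G/F; H] holding=-
pre[stack(F, D)]: holding(F) no, clear(D) no, F≠D yes
holding(F), clear(D) unmet → stack(F, D) is a no-op
after:  towers=[C; E/D/A/B/G/F; H] holding=-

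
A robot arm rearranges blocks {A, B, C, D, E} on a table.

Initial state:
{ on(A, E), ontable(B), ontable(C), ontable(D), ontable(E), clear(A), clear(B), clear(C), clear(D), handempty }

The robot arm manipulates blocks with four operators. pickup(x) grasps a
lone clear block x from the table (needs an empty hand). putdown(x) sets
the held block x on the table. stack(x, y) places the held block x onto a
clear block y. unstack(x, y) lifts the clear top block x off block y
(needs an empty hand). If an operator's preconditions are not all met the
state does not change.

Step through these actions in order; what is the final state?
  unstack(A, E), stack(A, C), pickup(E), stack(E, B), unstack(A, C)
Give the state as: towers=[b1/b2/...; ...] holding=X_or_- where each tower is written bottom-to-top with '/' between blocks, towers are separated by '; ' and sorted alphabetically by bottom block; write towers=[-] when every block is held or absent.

step 1 (unstack(A, E)): towers=[B; C; D; E] holding=A
step 2 (stack(A, C)): towers=[B; C/A; D; E] holding=-
step 3 (pickup(E)): towers=[B; C/A; D] holding=E
step 4 (stack(E, B)): towers=[B/E; C/A; D] holding=-
step 5 (unstack(A, C)): towers=[B/E; C; D] holding=A

towers=[B/E; C; D] holding=A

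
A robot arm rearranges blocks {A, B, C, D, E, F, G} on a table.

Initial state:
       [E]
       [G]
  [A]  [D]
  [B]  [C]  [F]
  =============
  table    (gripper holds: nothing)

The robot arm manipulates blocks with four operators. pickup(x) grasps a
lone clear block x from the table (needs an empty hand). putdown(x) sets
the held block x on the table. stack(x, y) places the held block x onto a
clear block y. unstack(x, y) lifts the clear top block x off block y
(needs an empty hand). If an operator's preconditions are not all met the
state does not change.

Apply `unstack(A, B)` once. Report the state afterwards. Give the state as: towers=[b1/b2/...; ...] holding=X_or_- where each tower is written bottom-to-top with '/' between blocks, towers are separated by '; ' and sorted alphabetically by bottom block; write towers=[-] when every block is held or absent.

before: towers=[B/A; C/D/G/E; F] holding=-
pre[unstack(A, B)]: on(A,B) ok, clear(A) ok, handempty ok
all met → apply unstack(A, B)
after:  towers=[B; C/D/G/E; F] holding=A

towers=[B; C/D/G/E; F] holding=A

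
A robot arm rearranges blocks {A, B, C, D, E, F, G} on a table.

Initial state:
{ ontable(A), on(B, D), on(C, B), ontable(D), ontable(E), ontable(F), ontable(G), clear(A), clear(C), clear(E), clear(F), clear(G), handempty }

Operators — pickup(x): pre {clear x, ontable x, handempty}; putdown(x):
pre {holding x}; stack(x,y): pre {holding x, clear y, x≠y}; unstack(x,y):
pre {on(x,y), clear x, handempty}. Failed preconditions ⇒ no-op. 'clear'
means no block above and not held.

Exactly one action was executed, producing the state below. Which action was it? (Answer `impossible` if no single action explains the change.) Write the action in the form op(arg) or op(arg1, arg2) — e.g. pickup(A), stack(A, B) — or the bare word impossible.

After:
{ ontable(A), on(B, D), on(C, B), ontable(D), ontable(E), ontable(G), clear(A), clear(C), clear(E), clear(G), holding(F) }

pickup(F)

target: towers=[A; D/B/C; E; G] holding=F
         pickup(F) → towers=[A; D/B/C; E; G] holding=F  ← match
         pickup(G) → towers=[A; D/B/C; E; F] holding=G
         pickup(A) → towers=[D/B/C; E; F; G] holding=A
         pickup(E) → towers=[A; D/B/C; F; G] holding=E
     unstack(C, B) → towers=[A; D/B; E; F; G] holding=C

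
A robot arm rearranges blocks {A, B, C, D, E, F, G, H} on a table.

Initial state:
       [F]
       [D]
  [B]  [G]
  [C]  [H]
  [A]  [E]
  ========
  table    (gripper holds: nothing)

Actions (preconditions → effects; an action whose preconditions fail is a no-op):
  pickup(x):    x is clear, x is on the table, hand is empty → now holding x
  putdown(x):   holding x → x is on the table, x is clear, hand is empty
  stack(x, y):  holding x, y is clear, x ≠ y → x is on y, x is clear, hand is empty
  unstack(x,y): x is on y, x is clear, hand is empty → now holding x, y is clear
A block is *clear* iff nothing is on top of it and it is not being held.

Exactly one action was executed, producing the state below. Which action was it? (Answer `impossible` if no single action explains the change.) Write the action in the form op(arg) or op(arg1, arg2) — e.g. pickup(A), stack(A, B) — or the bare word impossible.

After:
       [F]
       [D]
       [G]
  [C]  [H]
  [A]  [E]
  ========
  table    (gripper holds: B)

target: towers=[A/C; E/H/G/D/F] holding=B
     unstack(B, C) → towers=[A/C; E/H/G/D/F] holding=B  ← match
     unstack(F, D) → towers=[A/C/B; E/H/G/D] holding=F

unstack(B, C)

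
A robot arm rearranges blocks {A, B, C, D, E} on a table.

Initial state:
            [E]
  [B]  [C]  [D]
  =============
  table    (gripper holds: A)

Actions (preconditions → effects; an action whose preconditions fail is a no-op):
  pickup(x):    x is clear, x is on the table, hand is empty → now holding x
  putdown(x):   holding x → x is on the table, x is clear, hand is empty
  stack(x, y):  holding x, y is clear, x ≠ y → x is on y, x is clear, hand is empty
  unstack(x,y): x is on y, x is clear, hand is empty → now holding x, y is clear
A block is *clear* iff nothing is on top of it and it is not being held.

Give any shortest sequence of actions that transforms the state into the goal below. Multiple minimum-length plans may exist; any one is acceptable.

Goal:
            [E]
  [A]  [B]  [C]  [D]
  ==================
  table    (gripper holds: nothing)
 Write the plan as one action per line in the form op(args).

putdown(A)
unstack(E, D)
stack(E, C)

step 1 (putdown(A)): towers=[A; B; C; D/E] holding=-
step 2 (unstack(E, D)): towers=[A; B; C; D] holding=E
step 3 (stack(E, C)): towers=[A; B; C/E; D] holding=-
goal check: towers=[A; B; C/E; D] holding=- — reached (length 3, optimal by BFS)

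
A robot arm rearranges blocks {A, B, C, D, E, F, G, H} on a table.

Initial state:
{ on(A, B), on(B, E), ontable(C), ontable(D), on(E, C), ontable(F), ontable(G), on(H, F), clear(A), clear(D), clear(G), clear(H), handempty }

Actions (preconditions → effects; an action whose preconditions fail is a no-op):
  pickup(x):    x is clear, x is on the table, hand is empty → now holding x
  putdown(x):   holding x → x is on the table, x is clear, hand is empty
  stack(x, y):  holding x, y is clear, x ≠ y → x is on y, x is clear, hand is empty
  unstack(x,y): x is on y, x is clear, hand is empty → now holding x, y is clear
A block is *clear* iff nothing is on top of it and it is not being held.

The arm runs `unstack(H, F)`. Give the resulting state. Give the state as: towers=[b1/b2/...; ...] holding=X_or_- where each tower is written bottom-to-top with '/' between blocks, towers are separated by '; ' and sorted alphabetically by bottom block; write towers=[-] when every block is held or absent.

towers=[C/E/B/A; D; F; G] holding=H

before: towers=[C/E/B/A; D; F/H; G] holding=-
pre[unstack(H, F)]: on(H,F) ok, clear(H) ok, handempty ok
all met → apply unstack(H, F)
after:  towers=[C/E/B/A; D; F; G] holding=H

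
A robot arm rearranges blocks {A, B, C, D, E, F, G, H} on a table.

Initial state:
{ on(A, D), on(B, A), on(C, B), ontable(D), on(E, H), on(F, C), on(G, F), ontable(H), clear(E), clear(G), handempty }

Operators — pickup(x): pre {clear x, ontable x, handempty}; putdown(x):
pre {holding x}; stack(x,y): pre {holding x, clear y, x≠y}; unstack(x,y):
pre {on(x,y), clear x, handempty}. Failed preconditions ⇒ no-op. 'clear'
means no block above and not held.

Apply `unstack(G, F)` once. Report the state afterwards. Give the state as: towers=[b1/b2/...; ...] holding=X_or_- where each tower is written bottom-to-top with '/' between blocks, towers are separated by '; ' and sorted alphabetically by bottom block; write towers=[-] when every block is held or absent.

before: towers=[D/A/B/C/F/G; H/E] holding=-
pre[unstack(G, F)]: on(G,F) ✓, clear(G) ✓, handempty ✓
all met → apply unstack(G, F)
after:  towers=[D/A/B/C/F; H/E] holding=G

towers=[D/A/B/C/F; H/E] holding=G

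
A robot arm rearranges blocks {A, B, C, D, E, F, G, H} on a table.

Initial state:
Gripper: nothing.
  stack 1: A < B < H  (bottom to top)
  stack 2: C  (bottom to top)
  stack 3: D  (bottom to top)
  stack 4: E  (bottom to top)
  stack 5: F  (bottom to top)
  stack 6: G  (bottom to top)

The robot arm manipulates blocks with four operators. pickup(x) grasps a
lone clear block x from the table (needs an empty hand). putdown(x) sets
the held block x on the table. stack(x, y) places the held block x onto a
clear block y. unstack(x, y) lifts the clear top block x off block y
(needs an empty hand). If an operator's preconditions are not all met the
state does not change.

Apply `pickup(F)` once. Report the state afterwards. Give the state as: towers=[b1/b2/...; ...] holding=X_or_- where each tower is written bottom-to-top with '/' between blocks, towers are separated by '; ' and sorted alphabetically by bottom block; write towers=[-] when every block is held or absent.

towers=[A/B/H; C; D; E; G] holding=F

before: towers=[A/B/H; C; D; E; F; G] holding=-
pre[pickup(F)]: clear(F) ✓, ontable(F) ✓, handempty ✓
all met → apply pickup(F)
after:  towers=[A/B/H; C; D; E; G] holding=F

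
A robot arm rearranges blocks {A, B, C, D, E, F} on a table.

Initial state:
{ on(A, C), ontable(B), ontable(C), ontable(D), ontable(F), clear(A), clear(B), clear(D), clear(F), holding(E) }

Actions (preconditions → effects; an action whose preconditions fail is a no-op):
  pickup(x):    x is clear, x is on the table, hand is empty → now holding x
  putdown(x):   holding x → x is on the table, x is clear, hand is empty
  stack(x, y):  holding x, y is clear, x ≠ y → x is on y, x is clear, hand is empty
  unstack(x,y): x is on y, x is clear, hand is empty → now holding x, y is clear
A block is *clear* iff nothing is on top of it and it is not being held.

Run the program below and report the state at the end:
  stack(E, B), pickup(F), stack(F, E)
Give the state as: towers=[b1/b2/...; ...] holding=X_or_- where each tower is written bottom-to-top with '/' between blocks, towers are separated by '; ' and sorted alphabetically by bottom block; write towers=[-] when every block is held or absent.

step 1 (stack(E, B)): towers=[B/E; C/A; D; F] holding=-
step 2 (pickup(F)): towers=[B/E; C/A; D] holding=F
step 3 (stack(F, E)): towers=[B/E/F; C/A; D] holding=-

towers=[B/E/F; C/A; D] holding=-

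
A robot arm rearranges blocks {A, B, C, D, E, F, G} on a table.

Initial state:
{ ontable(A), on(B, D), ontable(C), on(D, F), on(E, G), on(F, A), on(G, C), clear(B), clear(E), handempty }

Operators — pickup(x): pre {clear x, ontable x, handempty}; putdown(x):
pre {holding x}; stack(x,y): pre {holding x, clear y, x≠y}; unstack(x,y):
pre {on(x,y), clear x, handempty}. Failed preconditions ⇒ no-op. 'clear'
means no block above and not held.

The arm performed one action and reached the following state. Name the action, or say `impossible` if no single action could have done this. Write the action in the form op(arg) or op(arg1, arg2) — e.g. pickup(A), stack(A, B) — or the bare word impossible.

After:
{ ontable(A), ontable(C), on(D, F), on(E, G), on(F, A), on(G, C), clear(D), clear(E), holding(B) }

unstack(B, D)

target: towers=[A/F/D; C/G/E] holding=B
     unstack(B, D) → towers=[A/F/D; C/G/E] holding=B  ← match
     unstack(E, G) → towers=[A/F/D/B; C/G] holding=E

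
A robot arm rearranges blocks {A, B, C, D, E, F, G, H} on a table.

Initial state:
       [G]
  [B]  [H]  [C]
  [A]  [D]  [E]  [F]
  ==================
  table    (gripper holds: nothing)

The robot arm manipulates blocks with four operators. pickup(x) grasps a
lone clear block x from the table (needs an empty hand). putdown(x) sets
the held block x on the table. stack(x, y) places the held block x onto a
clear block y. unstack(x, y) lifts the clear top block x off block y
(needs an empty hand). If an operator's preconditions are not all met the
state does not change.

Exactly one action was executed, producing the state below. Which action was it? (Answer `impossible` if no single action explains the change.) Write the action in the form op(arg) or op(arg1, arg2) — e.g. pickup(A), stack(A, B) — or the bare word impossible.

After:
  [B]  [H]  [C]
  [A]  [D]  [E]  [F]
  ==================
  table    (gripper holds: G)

unstack(G, H)

target: towers=[A/B; D/H; E/C; F] holding=G
     unstack(G, H) → towers=[A/B; D/H; E/C; F] holding=G  ← match
     unstack(B, A) → towers=[A; D/H/G; E/C; F] holding=B
         pickup(F) → towers=[A/B; D/H/G; E/C] holding=F
     unstack(C, E) → towers=[A/B; D/H/G; E; F] holding=C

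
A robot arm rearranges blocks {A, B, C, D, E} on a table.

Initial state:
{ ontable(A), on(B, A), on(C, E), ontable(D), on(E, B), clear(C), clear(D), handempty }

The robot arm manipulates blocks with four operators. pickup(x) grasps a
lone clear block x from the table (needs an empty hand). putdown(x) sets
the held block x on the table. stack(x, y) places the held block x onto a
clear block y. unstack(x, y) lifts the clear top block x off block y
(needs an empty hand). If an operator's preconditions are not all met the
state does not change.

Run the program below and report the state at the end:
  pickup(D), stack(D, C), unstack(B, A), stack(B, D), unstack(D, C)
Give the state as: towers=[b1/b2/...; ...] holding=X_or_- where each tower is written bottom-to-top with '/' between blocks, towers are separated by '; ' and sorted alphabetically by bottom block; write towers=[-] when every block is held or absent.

towers=[A/B/E/C] holding=D

step 1 (pickup(D)): towers=[A/B/E/C] holding=D
step 2 (stack(D, C)): towers=[A/B/E/C/D] holding=-
step 3 (unstack(B, A)) [no-op]: towers=[A/B/E/C/D] holding=-
step 4 (stack(B, D)) [no-op]: towers=[A/B/E/C/D] holding=-
step 5 (unstack(D, C)): towers=[A/B/E/C] holding=D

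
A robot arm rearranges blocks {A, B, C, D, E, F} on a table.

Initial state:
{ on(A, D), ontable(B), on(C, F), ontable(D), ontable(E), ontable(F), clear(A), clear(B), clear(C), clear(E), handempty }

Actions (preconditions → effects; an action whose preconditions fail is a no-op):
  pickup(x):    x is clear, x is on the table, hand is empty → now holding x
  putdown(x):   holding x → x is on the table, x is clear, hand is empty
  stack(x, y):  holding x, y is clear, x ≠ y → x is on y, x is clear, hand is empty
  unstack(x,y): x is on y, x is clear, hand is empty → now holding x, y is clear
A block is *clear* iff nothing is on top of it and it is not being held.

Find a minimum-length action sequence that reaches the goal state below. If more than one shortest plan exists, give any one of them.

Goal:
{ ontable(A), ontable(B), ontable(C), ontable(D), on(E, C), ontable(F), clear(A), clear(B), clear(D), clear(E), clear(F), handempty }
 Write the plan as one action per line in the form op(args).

step 1 (unstack(A, D)): towers=[B; D; E; F/C] holding=A
step 2 (putdown(A)): towers=[A; B; D; E; F/C] holding=-
step 3 (unstack(C, F)): towers=[A; B; D; E; F] holding=C
step 4 (putdown(C)): towers=[A; B; C; D; E; F] holding=-
step 5 (pickup(E)): towers=[A; B; C; D; F] holding=E
step 6 (stack(E, C)): towers=[A; B; C/E; D; F] holding=-
goal check: towers=[A; B; C/E; D; F] holding=- — reached (length 6, optimal by BFS)

unstack(A, D)
putdown(A)
unstack(C, F)
putdown(C)
pickup(E)
stack(E, C)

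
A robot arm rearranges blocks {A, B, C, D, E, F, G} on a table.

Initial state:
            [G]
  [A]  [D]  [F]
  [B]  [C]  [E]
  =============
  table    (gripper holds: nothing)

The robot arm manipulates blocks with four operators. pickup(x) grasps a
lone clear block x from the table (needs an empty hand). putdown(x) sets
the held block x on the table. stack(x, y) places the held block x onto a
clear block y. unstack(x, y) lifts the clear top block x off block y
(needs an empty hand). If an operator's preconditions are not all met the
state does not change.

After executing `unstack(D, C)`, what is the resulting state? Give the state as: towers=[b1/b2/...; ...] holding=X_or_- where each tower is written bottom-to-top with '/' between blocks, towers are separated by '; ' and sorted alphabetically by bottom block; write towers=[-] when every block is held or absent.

before: towers=[B/A; C/D; E/F/G] holding=-
pre[unstack(D, C)]: on(D,C) ok, clear(D) ok, handempty ok
all met → apply unstack(D, C)
after:  towers=[B/A; C; E/F/G] holding=D

towers=[B/A; C; E/F/G] holding=D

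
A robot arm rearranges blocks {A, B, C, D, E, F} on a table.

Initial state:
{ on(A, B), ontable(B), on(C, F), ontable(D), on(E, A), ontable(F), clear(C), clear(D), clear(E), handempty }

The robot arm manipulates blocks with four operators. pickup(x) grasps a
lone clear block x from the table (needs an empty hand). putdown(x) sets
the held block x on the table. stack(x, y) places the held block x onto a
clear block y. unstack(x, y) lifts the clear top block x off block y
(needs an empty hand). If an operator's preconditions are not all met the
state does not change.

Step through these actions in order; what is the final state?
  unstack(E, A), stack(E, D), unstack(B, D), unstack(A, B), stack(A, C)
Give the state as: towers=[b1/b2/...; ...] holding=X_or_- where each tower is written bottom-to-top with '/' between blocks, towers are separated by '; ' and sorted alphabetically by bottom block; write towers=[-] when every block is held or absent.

towers=[B; D/E; F/C/A] holding=-

step 1 (unstack(E, A)): towers=[B/A; D; F/C] holding=E
step 2 (stack(E, D)): towers=[B/A; D/E; F/C] holding=-
step 3 (unstack(B, D)) [no-op]: towers=[B/A; D/E; F/C] holding=-
step 4 (unstack(A, B)): towers=[B; D/E; F/C] holding=A
step 5 (stack(A, C)): towers=[B; D/E; F/C/A] holding=-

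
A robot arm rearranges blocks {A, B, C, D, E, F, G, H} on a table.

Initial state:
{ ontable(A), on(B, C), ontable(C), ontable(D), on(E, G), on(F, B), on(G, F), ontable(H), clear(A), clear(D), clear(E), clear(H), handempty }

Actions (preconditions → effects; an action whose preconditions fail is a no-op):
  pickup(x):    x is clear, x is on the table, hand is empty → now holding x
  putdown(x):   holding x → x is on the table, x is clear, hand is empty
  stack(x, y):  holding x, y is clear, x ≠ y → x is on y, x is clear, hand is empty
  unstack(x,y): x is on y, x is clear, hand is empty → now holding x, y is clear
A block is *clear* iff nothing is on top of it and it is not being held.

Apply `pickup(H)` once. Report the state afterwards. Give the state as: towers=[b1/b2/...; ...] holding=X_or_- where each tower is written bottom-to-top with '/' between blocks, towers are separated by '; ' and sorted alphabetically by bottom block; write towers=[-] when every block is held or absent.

towers=[A; C/B/F/G/E; D] holding=H

before: towers=[A; C/B/F/G/E; D; H] holding=-
pre[pickup(H)]: clear(H) ✓, ontable(H) ✓, handempty ✓
all met → apply pickup(H)
after:  towers=[A; C/B/F/G/E; D] holding=H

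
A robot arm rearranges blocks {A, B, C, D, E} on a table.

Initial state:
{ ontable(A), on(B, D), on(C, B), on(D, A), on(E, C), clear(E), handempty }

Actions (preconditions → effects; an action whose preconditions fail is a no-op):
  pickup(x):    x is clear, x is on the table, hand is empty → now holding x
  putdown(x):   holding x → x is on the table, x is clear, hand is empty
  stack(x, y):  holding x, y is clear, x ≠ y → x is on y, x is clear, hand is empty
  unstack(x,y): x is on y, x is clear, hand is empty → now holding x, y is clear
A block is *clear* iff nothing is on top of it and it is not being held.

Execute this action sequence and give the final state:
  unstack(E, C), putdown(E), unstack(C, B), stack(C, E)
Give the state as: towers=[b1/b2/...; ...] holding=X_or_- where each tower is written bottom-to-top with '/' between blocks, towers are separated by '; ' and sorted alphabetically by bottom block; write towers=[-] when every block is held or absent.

towers=[A/D/B; E/C] holding=-

step 1 (unstack(E, C)): towers=[A/D/B/C] holding=E
step 2 (putdown(E)): towers=[A/D/B/C; E] holding=-
step 3 (unstack(C, B)): towers=[A/D/B; E] holding=C
step 4 (stack(C, E)): towers=[A/D/B; E/C] holding=-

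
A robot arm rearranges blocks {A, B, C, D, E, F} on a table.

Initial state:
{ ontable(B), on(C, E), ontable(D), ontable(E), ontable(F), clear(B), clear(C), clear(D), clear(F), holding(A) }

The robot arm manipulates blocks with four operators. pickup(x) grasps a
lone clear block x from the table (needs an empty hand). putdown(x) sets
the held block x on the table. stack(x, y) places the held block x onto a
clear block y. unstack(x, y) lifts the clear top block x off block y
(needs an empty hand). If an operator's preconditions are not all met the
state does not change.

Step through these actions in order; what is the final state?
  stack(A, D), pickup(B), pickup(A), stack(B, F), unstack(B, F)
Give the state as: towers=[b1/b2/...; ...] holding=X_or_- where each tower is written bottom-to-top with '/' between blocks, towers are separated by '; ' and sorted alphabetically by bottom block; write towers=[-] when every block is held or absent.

towers=[D/A; E/C; F] holding=B

step 1 (stack(A, D)): towers=[B; D/A; E/C; F] holding=-
step 2 (pickup(B)): towers=[D/A; E/C; F] holding=B
step 3 (pickup(A)) [no-op]: towers=[D/A; E/C; F] holding=B
step 4 (stack(B, F)): towers=[D/A; E/C; F/B] holding=-
step 5 (unstack(B, F)): towers=[D/A; E/C; F] holding=B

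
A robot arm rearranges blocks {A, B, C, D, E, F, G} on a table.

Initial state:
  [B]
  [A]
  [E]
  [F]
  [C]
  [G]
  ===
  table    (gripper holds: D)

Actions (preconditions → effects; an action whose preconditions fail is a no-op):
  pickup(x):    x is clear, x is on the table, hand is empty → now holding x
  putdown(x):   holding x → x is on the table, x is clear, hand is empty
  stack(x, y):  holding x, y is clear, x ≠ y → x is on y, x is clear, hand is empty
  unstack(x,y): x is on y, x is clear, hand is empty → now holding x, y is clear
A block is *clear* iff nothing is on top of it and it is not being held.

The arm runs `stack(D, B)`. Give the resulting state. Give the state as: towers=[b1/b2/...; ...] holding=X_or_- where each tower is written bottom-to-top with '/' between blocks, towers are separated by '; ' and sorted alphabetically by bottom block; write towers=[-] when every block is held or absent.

before: towers=[G/C/F/E/A/B] holding=D
pre[stack(D, B)]: holding(D) ok, clear(B) ok, D≠B ok
all met → apply stack(D, B)
after:  towers=[G/C/F/E/A/B/D] holding=-

towers=[G/C/F/E/A/B/D] holding=-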